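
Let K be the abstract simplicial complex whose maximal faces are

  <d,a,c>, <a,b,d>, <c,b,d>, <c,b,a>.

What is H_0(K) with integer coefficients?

H_0 ≅ Z.

Fix the vertex order a < b < c < d and write every simplex with vertices in increasing order. Then dim K = 2 and the simplices of K are:

  0-simplices (4): a, b, c, d
  1-simplices (6): ab, ac, ad, bc, bd, cd
  2-simplices (4): abc, abd, acd, bcd

giving chain groups C_0 ≅ Z^4, C_1 ≅ Z^6, C_2 ≅ Z^4.

The boundary map ∂_1: C_1 → C_0 is given by ∂[p,q] = [q] − [p]. For instance
  ∂ad = d − a.
The 4×6 boundary matrix has rank 3 and Smith normal form diag(1,1,1).

The boundary map ∂_2: C_2 → C_1 sends each 2-simplex [p,q,r] to [q,r] − [p,r] + [p,q]. For instance
  ∂abd = bd − ad + ab,
  ∂acd = cd − ad + ac.
This gives a 6×4 integer matrix of rank 3; reducing to Smith normal form yields diagonal entries (1,1,1).

Computing H_k = (kernel of ∂_k) / (image of ∂_{k+1}):

  H_0: rank C_0 − rank ∂_1 = 4 − 3 = 1, and the invariant factors of ∂_1 are all 1, so H_0 = Z.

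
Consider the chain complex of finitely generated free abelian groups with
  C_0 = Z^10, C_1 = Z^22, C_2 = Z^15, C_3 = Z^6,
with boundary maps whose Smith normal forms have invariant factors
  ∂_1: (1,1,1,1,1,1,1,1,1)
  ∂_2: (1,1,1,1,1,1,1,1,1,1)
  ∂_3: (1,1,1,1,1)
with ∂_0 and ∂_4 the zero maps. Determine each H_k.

H_0: b_0 = 10 − 0 − 9 = 1; torsion from ∂_1 factors > 1: none. So H_0 ≅ Z.
H_1: b_1 = 22 − 9 − 10 = 3; torsion from ∂_2 factors > 1: none. So H_1 ≅ Z^3.
H_2: b_2 = 15 − 10 − 5 = 0; torsion from ∂_3 factors > 1: none. So H_2 ≅ 0.
H_3: b_3 = 6 − 5 − 0 = 1; torsion from ∂_4 factors > 1: none. So H_3 ≅ Z.

H_0 ≅ Z,  H_1 ≅ Z^3,  H_2 = 0,  H_3 ≅ Z.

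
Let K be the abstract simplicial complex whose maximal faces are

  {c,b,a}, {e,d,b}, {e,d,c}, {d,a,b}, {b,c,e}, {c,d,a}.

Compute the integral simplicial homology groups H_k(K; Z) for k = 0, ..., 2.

H_0 ≅ Z,  H_1 = 0,  H_2 ≅ Z.

Take the total order a < b < c < d < e on the vertex set. Then K (dimension 2) consists of the simplices:

  0-simplices (5): a, b, c, d, e
  1-simplices (9): ab, ac, ad, bc, bd, be, cd, ce, de
  2-simplices (6): abc, abd, acd, bce, bde, cde

giving chain groups C_0 ≅ Z^5, C_1 ≅ Z^9, C_2 ≅ Z^6.

∂_1: C_1 → C_0 is given by ∂[p,q] = [q] − [p]. For instance
  ∂ce = e − c.
As a 5×9 matrix over Z this has rank 4, with invariant factors (1,1,1,1).

The boundary map ∂_2: C_2 → C_1 maps a triangle to the signed sum of its edges. For instance
  ∂bde = de − be + bd,
  ∂bce = ce − be + bc.
As a 9×6 matrix over Z this has rank 5, with invariant factors (1,1,1,1,1).

Now H_k = ker ∂_k / im ∂_{k+1}, so:

  H_0: rank C_0 − rank ∂_1 = 5 − 4 = 1, and the invariant factors of ∂_1 are all 1, so H_0 ≅ Z.
  H_1: rank ker ∂_1 − rank ∂_2 = (9 − 4) − 5 = 0, and the invariant factors of ∂_2 are all 1, so H_1 ≅ 0.
  H_2: rank ker ∂_2 − rank ∂_3 = (6 − 5) − 0 = 1, and there is no ∂_3, so H_2 ≅ Z.

(K is a triangulation of the 2-sphere S^2.)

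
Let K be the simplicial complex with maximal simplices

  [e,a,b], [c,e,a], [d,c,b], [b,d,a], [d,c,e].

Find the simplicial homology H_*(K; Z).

H_0 = Z,  H_1 = Z,  H_2 = 0.

Order the vertices as a < b < c < d < e. Listing each simplex with vertices in this order, K has dimension 2 with simplices:

  0-simplices (5): a, b, c, d, e
  1-simplices (10): ab, ac, ad, ae, bc, bd, be, cd, ce, de
  2-simplices (5): abd, abe, ace, bcd, cde

so the chain groups are C_0 ≅ Z^5, C_1 ≅ Z^10, C_2 ≅ Z^5.

Boundary ∂_1: C_1 → C_0 is given by ∂[p,q] = [q] − [p].
This gives a 5×10 integer matrix of rank 4; reducing to Smith normal form yields diagonal entries (1,1,1,1).

The boundary map ∂_2: C_2 → C_1 maps a triangle to the signed sum of its edges. For instance
  ∂ace = ce − ae + ac,
  ∂bcd = cd − bd + bc.
As a 10×5 matrix over Z this has rank 5, with invariant factors (1,1,1,1,1).

Reading off H_k = ker ∂_k / im ∂_{k+1}:

  H_0: rank C_0 − rank ∂_1 = 5 − 4 = 1, and the invariant factors of ∂_1 are all 1, so H_0 ≅ Z.
  H_1: rank ker ∂_1 − rank ∂_2 = (10 − 4) − 5 = 1, and the invariant factors of ∂_2 are all 1, so H_1 ≅ Z.
  H_2: rank ker ∂_2 − rank ∂_3 = (5 − 5) − 0 = 0, and there is no ∂_3, so H_2 ≅ 0.

As a check, the Euler characteristic is 5 − 10 + 5 = 0, which agrees with 1 − 1 + 0 = 0.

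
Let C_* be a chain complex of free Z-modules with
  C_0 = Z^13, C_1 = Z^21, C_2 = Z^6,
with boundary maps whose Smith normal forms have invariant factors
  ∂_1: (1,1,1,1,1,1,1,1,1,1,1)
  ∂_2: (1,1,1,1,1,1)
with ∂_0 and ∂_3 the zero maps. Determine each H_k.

H_0 = Z^2,  H_1 = Z^4,  H_2 = 0.

H_0: b_0 = 13 − 0 − 11 = 2; torsion from ∂_1 factors > 1: none. So H_0 = Z^2.
H_1: b_1 = 21 − 11 − 6 = 4; torsion from ∂_2 factors > 1: none. So H_1 = Z^4.
H_2: b_2 = 6 − 6 − 0 = 0; torsion from ∂_3 factors > 1: none. So H_2 = 0.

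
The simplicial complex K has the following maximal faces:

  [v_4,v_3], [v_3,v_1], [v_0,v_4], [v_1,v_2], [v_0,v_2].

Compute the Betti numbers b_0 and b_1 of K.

K has 5 vertices, 5 edges.
rank ∂_0 = 0, rank ∂_1 = 4 ⇒ b_0 = 5 − 0 − 4 = 1; all invariant factors of ∂_1 are 1 so no torsion. So H_0 = Z.
rank ∂_1 = 4, rank ∂_2 = 0 ⇒ b_1 = 5 − 4 − 0 = 1. So H_1 = Z.

b_0 = 1, b_1 = 1.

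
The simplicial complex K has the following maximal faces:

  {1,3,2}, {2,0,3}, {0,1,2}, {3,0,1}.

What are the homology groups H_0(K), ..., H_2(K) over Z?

Take the total order 0 < 1 < 2 < 3 on the vertex set. Then K (dimension 2) consists of the simplices:

  0-simplices (4): [0], [1], [2], [3]
  1-simplices (6): [0,1], [0,2], [0,3], [1,2], [1,3], [2,3]
  2-simplices (4): [0,1,2], [0,1,3], [0,2,3], [1,2,3]

Hence C_0 ≅ Z^4, C_1 ≅ Z^6, C_2 ≅ Z^4.

Boundary ∂_1: C_1 → C_0 maps an edge to its endpoints' difference, ∂[p,q] = q − p.
This gives a 4×6 integer matrix of rank 3; reducing to Smith normal form yields diagonal entries (1,1,1).

The boundary map ∂_2: C_2 → C_1 maps a triangle to the signed sum of its edges. For instance
  ∂[0,1,2] = [1,2] − [0,2] + [0,1],
  ∂[0,1,3] = [1,3] − [0,3] + [0,1].
As a 6×4 matrix over Z this has rank 3, with invariant factors (1,1,1).

From H_k ≅ ker(∂_k) / im(∂_{k+1}) we obtain:

  H_0: rank C_0 − rank ∂_1 = 4 − 3 = 1, and the invariant factors of ∂_1 are all 1, so H_0 ≅ Z.
  H_1: rank ker ∂_1 − rank ∂_2 = (6 − 3) − 3 = 0, and the invariant factors of ∂_2 are all 1, so H_1 ≅ 0.
  H_2: rank ker ∂_2 − rank ∂_3 = (4 − 3) − 0 = 1, and there is no ∂_3, so H_2 ≅ Z.

H_0 ≅ Z,  H_1 = 0,  H_2 ≅ Z.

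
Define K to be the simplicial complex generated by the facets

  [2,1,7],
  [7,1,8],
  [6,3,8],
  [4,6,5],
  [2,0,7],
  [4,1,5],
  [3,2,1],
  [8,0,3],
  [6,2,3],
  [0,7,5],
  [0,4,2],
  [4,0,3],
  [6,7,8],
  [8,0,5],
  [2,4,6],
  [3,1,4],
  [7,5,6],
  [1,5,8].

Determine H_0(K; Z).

Take the total order 0 < 1 < 2 < 3 < 4 < 5 < 6 < 7 < 8 on the vertex set. Then K (dimension 2) consists of the simplices:

  0-simplices (9): [0], [1], [2], [3], [4], [5], [6], [7], [8]
  1-simplices (27): (27 of them)
  2-simplices (18): [0,2,4], [0,2,7], [0,3,4], [0,3,8], [0,5,7], [0,5,8], [1,2,3], [1,2,7], [1,3,4], [1,4,5], [1,5,8], [1,7,8], [2,3,6], [2,4,6], [3,6,8], [4,5,6], [5,6,7], [6,7,8]

giving chain groups C_0 ≅ Z^9, C_1 ≅ Z^27, C_2 ≅ Z^18.

The boundary map ∂_1: C_1 → C_0 sends each edge [p,q] (with p < q) to q − p.
As a 9×27 matrix over Z this has rank 8, with invariant factors (1,1,1,1,1,1,1,1).

∂_2: C_2 → C_1 sends each 2-simplex [p,q,r] to [q,r] − [p,r] + [p,q]. For instance
  ∂[6,7,8] = [7,8] − [6,8] + [6,7],
  ∂[1,4,5] = [4,5] − [1,5] + [1,4].
The 27×18 boundary matrix has rank 18 and Smith normal form diag(1,1,1,1,1,1,1,1,1,1,1,1,1,1,1,1,1,2).

Now H_k = ker ∂_k / im ∂_{k+1}, so:

  H_0: rank C_0 − rank ∂_1 = 9 − 8 = 1, and the invariant factors of ∂_1 are all 1, so H_0 = Z.

H_0 = Z.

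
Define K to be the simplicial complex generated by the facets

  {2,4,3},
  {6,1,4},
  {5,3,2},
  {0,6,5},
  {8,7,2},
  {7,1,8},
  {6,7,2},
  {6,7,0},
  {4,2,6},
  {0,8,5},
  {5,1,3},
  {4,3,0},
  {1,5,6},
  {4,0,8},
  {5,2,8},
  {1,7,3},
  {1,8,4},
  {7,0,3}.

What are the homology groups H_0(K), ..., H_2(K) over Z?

H_0 = Z,  H_1 = Z^2,  H_2 = Z.

Fix the vertex order 0 < 1 < 2 < 3 < 4 < 5 < 6 < 7 < 8 and write every simplex with vertices in increasing order. Then dim K = 2 and the simplices of K are:

  0-simplices (9): [0], [1], [2], [3], [4], [5], [6], [7], [8]
  1-simplices (27): (27 of them)
  2-simplices (18): [0,3,4], [0,3,7], [0,4,8], [0,5,6], [0,5,8], [0,6,7], [1,3,5], [1,3,7], [1,4,6], [1,4,8], [1,5,6], [1,7,8], [2,3,4], [2,3,5], [2,4,6], [2,5,8], [2,6,7], [2,7,8]

so the chain groups are C_0 ≅ Z^9, C_1 ≅ Z^27, C_2 ≅ Z^18.

Boundary ∂_1: C_1 → C_0 is given by ∂[p,q] = [q] − [p].
The resulting 9×27 matrix has rank 8, and its Smith normal form has invariant factors (1,1,1,1,1,1,1,1).

Boundary ∂_2: C_2 → C_1 sends each 2-simplex [p,q,r] to [q,r] − [p,r] + [p,q]. For instance
  ∂[1,5,6] = [5,6] − [1,6] + [1,5],
  ∂[2,4,6] = [4,6] − [2,6] + [2,4].
The 27×18 boundary matrix has rank 17 and Smith normal form diag(1,1,1,1,1,1,1,1,1,1,1,1,1,1,1,1,1).

Now H_k = ker ∂_k / im ∂_{k+1}, so:

  H_0: rank C_0 − rank ∂_1 = 9 − 8 = 1, and the invariant factors of ∂_1 are all 1, so H_0 = Z.
  H_1: rank ker ∂_1 − rank ∂_2 = (27 − 8) − 17 = 2, and the invariant factors of ∂_2 are all 1, so H_1 = Z^2.
  H_2: rank ker ∂_2 − rank ∂_3 = (18 − 17) − 0 = 1, and there is no ∂_3, so H_2 = Z.

As a check, the Euler characteristic is 9 − 27 + 18 = 0, which agrees with 1 − 2 + 1 = 0.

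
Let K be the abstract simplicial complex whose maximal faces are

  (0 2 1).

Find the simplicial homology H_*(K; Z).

H_0 = Z,  H_1 = 0,  H_2 = 0.

Fix the vertex order 0 < 1 < 2 and write every simplex with vertices in increasing order. Then dim K = 2 and the simplices of K are:

  0-simplices (3): [0], [1], [2]
  1-simplices (3): [0,1], [0,2], [1,2]
  2-simplices (1): [0,1,2]

Hence C_0 ≅ Z^3, C_1 ≅ Z^3, C_2 ≅ Z^1.

∂_1: C_1 → C_0 maps an edge to its endpoints' difference, ∂[p,q] = q − p.
The 3×3 boundary matrix has rank 2 and Smith normal form diag(1,1).

∂_2: C_2 → C_1 acts by ∂[p,q,r] = [q,r] − [p,r] + [p,q]. For instance
  ∂[0,1,2] = [1,2] − [0,2] + [0,1].
The 3×1 boundary matrix has rank 1 and Smith normal form diag(1).

Reading off H_k = ker ∂_k / im ∂_{k+1}:

  H_0: rank C_0 − rank ∂_1 = 3 − 2 = 1, and the invariant factors of ∂_1 are all 1, so H_0 = Z.
  H_1: rank ker ∂_1 − rank ∂_2 = (3 − 2) − 1 = 0, and the invariant factors of ∂_2 are all 1, so H_1 = 0.
  H_2: rank ker ∂_2 − rank ∂_3 = (1 − 1) − 0 = 0, and there is no ∂_3, so H_2 = 0.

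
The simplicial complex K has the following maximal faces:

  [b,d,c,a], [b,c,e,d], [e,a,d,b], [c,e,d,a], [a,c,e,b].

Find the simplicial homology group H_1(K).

K has 5 vertices, 10 edges, 10 triangles, 5 3-simplices.
rank ∂_1 = 4, rank ∂_2 = 6 ⇒ b_1 = 10 − 4 − 6 = 0; all invariant factors of ∂_2 are 1 so no torsion. So H_1 ≅ 0.

H_1 = 0.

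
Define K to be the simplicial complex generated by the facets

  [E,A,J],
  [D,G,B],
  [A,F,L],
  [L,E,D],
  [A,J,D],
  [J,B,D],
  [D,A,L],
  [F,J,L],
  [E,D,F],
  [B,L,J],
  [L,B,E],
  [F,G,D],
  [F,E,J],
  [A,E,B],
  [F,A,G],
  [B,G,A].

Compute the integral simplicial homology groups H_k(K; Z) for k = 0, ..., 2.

Order the vertices as A < B < D < E < F < G < J < L. Listing each simplex with vertices in this order, K has dimension 2 with simplices:

  0-simplices (8): A, B, D, E, F, G, J, L
  1-simplices (24): AB, AD, AE, AF, AG, AJ, AL, BD, BE, BG, BJ, BL, DE, DF, DG, DJ, DL, EF, EJ, EL, FG, FJ, FL, JL
  2-simplices (16): ABE, ABG, ADJ, ADL, AEJ, AFG, AFL, BDG, BDJ, BEL, BJL, DEF, DEL, DFG, EFJ, FJL

giving chain groups C_0 ≅ Z^8, C_1 ≅ Z^24, C_2 ≅ Z^16.

∂_1: C_1 → C_0 maps an edge to its endpoints' difference, ∂[p,q] = q − p.
The resulting 8×24 matrix has rank 7, and its Smith normal form has invariant factors (1,1,1,1,1,1,1).

Boundary ∂_2: C_2 → C_1 acts by ∂[p,q,r] = [q,r] − [p,r] + [p,q]. For instance
  ∂ABG = BG − AG + AB,
  ∂ADJ = DJ − AJ + AD.
As a 24×16 matrix over Z this has rank 15, with invariant factors (1,1,1,1,1,1,1,1,1,1,1,1,1,1,1).

Now H_k = ker ∂_k / im ∂_{k+1}, so:

  H_0: rank C_0 − rank ∂_1 = 8 − 7 = 1, and the invariant factors of ∂_1 are all 1, so H_0 ≅ Z.
  H_1: rank ker ∂_1 − rank ∂_2 = (24 − 7) − 15 = 2, and the invariant factors of ∂_2 are all 1, so H_1 ≅ Z^2.
  H_2: rank ker ∂_2 − rank ∂_3 = (16 − 15) − 0 = 1, and there is no ∂_3, so H_2 ≅ Z.

H_0 ≅ Z,  H_1 ≅ Z^2,  H_2 ≅ Z.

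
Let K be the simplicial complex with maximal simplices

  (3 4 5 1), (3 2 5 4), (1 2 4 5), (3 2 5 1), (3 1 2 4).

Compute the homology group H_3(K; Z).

K has 5 vertices, 10 edges, 10 triangles, 5 3-simplices.
rank ∂_3 = 4, rank ∂_4 = 0 ⇒ b_3 = 5 − 4 − 0 = 1. So H_3 = Z.

H_3 ≅ Z.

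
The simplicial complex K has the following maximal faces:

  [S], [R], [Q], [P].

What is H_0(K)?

Fix the vertex order P < Q < R < S and write every simplex with vertices in increasing order. Then dim K = 0 and the simplices of K are:

  0-simplices (4): P, Q, R, S

Hence C_0 ≅ Z^4.

Reading off H_k = ker ∂_k / im ∂_{k+1}:

  H_0: rank C_0 − rank ∂_1 = 4 − 0 = 4, and there is no ∂_1, so H_0 = Z^4.

(K is a triangulation of a set of 4 points.)

H_0 = Z^4.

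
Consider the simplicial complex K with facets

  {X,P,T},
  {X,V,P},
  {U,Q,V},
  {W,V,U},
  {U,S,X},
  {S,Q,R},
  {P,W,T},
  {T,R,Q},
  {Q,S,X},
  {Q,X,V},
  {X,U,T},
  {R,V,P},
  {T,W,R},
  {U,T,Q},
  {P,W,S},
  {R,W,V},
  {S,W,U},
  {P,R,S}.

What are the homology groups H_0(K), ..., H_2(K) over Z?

H_0 = Z,  H_1 = Z ⊕ Z/2,  H_2 = 0.

Take the total order P < Q < R < S < T < U < V < W < X on the vertex set. Then K (dimension 2) consists of the simplices:

  0-simplices (9): P, Q, R, S, T, U, V, W, X
  1-simplices (27): PR, PS, PT, PV, PW, PX, QR, QS, QT, QU, QV, QX, RS, RT, RV, RW, SU, SW, SX, TU, TW, TX, UV, UW, UX, VW, VX
  2-simplices (18): PRS, PRV, PSW, PTW, PTX, PVX, QRS, QRT, QSX, QTU, QUV, QVX, RTW, RVW, SUW, SUX, TUX, UVW

Hence C_0 ≅ Z^9, C_1 ≅ Z^27, C_2 ≅ Z^18.

The boundary map ∂_1: C_1 → C_0 sends each edge [p,q] (with p < q) to q − p.
As a 9×27 matrix over Z this has rank 8, with invariant factors (1,1,1,1,1,1,1,1).

Boundary ∂_2: C_2 → C_1 maps a triangle to the signed sum of its edges. For instance
  ∂PSW = SW − PW + PS,
  ∂QUV = UV − QV + QU.
The resulting 27×18 matrix has rank 18, and its Smith normal form has invariant factors (1,1,1,1,1,1,1,1,1,1,1,1,1,1,1,1,1,2).

From H_k ≅ ker(∂_k) / im(∂_{k+1}) we obtain:

  H_0: rank C_0 − rank ∂_1 = 9 − 8 = 1, and the invariant factors of ∂_1 are all 1, so H_0 ≅ Z.
  H_1: rank ker ∂_1 − rank ∂_2 = (27 − 8) − 18 = 1, and ∂_2 has invariant factor 2 > 1, so H_1 ≅ Z ⊕ Z/2.
  H_2: rank ker ∂_2 − rank ∂_3 = (18 − 18) − 0 = 0, and there is no ∂_3, so H_2 ≅ 0.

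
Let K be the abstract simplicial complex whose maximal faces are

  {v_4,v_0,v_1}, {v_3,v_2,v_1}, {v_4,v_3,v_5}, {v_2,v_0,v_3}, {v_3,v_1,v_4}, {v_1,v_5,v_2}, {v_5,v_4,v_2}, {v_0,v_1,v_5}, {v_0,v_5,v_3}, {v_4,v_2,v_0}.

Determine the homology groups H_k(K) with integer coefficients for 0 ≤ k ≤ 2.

Take the total order v_0 < v_1 < v_2 < v_3 < v_4 < v_5 on the vertex set. Then K (dimension 2) consists of the simplices:

  0-simplices (6): [v_0], [v_1], [v_2], [v_3], [v_4], [v_5]
  1-simplices (15): (15 of them)
  2-simplices (10): [v_0,v_1,v_4], [v_0,v_1,v_5], [v_0,v_2,v_3], [v_0,v_2,v_4], [v_0,v_3,v_5], [v_1,v_2,v_3], [v_1,v_2,v_5], [v_1,v_3,v_4], [v_2,v_4,v_5], [v_3,v_4,v_5]

giving chain groups C_0 ≅ Z^6, C_1 ≅ Z^15, C_2 ≅ Z^10.

Boundary ∂_1: C_1 → C_0 is given by ∂[p,q] = [q] − [p].
The resulting 6×15 matrix has rank 5, and its Smith normal form has invariant factors (1,1,1,1,1).

∂_2: C_2 → C_1 maps a triangle to the signed sum of its edges. For instance
  ∂[v_0,v_3,v_5] = [v_3,v_5] − [v_0,v_5] + [v_0,v_3],
  ∂[v_1,v_2,v_3] = [v_2,v_3] − [v_1,v_3] + [v_1,v_2].
The resulting 15×10 matrix has rank 10, and its Smith normal form has invariant factors (1,1,1,1,1,1,1,1,1,2).

From H_k ≅ ker(∂_k) / im(∂_{k+1}) we obtain:

  H_0: rank C_0 − rank ∂_1 = 6 − 5 = 1, and the invariant factors of ∂_1 are all 1, so H_0 = Z.
  H_1: rank ker ∂_1 − rank ∂_2 = (15 − 5) − 10 = 0, and ∂_2 has invariant factor 2 > 1, so H_1 = Z/2.
  H_2: rank ker ∂_2 − rank ∂_3 = (10 − 10) − 0 = 0, and there is no ∂_3, so H_2 = 0.

H_0 ≅ Z,  H_1 ≅ Z/2,  H_2 = 0.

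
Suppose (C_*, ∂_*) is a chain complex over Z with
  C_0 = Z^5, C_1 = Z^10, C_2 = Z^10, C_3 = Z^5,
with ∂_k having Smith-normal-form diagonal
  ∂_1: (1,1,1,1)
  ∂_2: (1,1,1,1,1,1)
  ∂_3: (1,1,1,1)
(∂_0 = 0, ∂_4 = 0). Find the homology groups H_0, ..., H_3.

H_0: b_0 = 5 − 0 − 4 = 1; torsion from ∂_1 factors > 1: none. So H_0 = Z.
H_1: b_1 = 10 − 4 − 6 = 0; torsion from ∂_2 factors > 1: none. So H_1 = 0.
H_2: b_2 = 10 − 6 − 4 = 0; torsion from ∂_3 factors > 1: none. So H_2 = 0.
H_3: b_3 = 5 − 4 − 0 = 1; torsion from ∂_4 factors > 1: none. So H_3 = Z.

H_0 = Z,  H_1 = 0,  H_2 = 0,  H_3 = Z.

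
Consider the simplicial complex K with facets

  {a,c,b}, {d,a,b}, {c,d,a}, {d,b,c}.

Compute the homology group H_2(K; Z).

H_2 = Z.

K has 4 vertices, 6 edges, 4 triangles.
rank ∂_2 = 3, rank ∂_3 = 0 ⇒ b_2 = 4 − 3 − 0 = 1. So H_2 ≅ Z.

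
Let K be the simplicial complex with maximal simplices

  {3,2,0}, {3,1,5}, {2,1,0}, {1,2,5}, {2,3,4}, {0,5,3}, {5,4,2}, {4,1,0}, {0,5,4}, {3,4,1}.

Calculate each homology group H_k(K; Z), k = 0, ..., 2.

Fix the vertex order 0 < 1 < 2 < 3 < 4 < 5 and write every simplex with vertices in increasing order. Then dim K = 2 and the simplices of K are:

  0-simplices (6): [0], [1], [2], [3], [4], [5]
  1-simplices (15): [0,1], [0,2], [0,3], [0,4], [0,5], [1,2], [1,3], [1,4], [1,5], [2,3], [2,4], [2,5], [3,4], [3,5], [4,5]
  2-simplices (10): [0,1,2], [0,1,4], [0,2,3], [0,3,5], [0,4,5], [1,2,5], [1,3,4], [1,3,5], [2,3,4], [2,4,5]

giving chain groups C_0 ≅ Z^6, C_1 ≅ Z^15, C_2 ≅ Z^10.

Boundary ∂_1: C_1 → C_0 maps an edge to its endpoints' difference, ∂[p,q] = q − p. For instance
  ∂[0,2] = [2] − [0].
The resulting 6×15 matrix has rank 5, and its Smith normal form has invariant factors (1,1,1,1,1).

∂_2: C_2 → C_1 acts by ∂[p,q,r] = [q,r] − [p,r] + [p,q]. For instance
  ∂[2,3,4] = [3,4] − [2,4] + [2,3],
  ∂[2,4,5] = [4,5] − [2,5] + [2,4].
The 15×10 boundary matrix has rank 10 and Smith normal form diag(1,1,1,1,1,1,1,1,1,2).

From H_k ≅ ker(∂_k) / im(∂_{k+1}) we obtain:

  H_0: rank C_0 − rank ∂_1 = 6 − 5 = 1, and the invariant factors of ∂_1 are all 1, so H_0 ≅ Z.
  H_1: rank ker ∂_1 − rank ∂_2 = (15 − 5) − 10 = 0, and ∂_2 has invariant factor 2 > 1, so H_1 ≅ Z/2.
  H_2: rank ker ∂_2 − rank ∂_3 = (10 − 10) − 0 = 0, and there is no ∂_3, so H_2 ≅ 0.

As a check, the Euler characteristic is 6 − 15 + 10 = 1, which agrees with 1 − 0 + 0 = 1.

H_0 = Z,  H_1 = Z/2,  H_2 = 0.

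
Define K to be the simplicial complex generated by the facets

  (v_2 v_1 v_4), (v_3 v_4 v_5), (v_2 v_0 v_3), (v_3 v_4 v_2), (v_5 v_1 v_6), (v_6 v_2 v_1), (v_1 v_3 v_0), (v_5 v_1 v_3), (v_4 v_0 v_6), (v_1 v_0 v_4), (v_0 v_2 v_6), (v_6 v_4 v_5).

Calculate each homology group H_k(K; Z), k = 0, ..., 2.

H_0 = Z,  H_1 = Z/2Z,  H_2 = 0.

Order the vertices as v_0 < v_1 < v_2 < v_3 < v_4 < v_5 < v_6. Listing each simplex with vertices in this order, K has dimension 2 with simplices:

  0-simplices (7): [v_0], [v_1], [v_2], [v_3], [v_4], [v_5], [v_6]
  1-simplices (18): (18 of them)
  2-simplices (12): (12 of them)

Hence C_0 ≅ Z^7, C_1 ≅ Z^18, C_2 ≅ Z^12.

The boundary map ∂_1: C_1 → C_0 is given by ∂[p,q] = [q] − [p]. For instance
  ∂[v_4,v_5] = [v_5] − [v_4].
As a 7×18 matrix over Z this has rank 6, with invariant factors (1,1,1,1,1,1).

The boundary map ∂_2: C_2 → C_1 acts by ∂[p,q,r] = [q,r] − [p,r] + [p,q]. For instance
  ∂[v_1,v_2,v_6] = [v_2,v_6] − [v_1,v_6] + [v_1,v_2],
  ∂[v_0,v_4,v_6] = [v_4,v_6] − [v_0,v_6] + [v_0,v_4].
This gives a 18×12 integer matrix of rank 12; reducing to Smith normal form yields diagonal entries (1,1,1,1,1,1,1,1,1,1,1,2).

Reading off H_k = ker ∂_k / im ∂_{k+1}:

  H_0: rank C_0 − rank ∂_1 = 7 − 6 = 1, and the invariant factors of ∂_1 are all 1, so H_0 = Z.
  H_1: rank ker ∂_1 − rank ∂_2 = (18 − 6) − 12 = 0, and ∂_2 has invariant factor 2 > 1, so H_1 = Z/2Z.
  H_2: rank ker ∂_2 − rank ∂_3 = (12 − 12) − 0 = 0, and there is no ∂_3, so H_2 = 0.

(K is a triangulation of the real projective plane RP^2.)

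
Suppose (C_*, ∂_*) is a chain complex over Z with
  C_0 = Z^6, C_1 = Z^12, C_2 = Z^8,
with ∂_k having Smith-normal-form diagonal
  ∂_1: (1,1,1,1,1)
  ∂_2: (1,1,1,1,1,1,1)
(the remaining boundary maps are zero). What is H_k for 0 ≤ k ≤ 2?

H_0: b_0 = 6 − 0 − 5 = 1; torsion from ∂_1 factors > 1: none. So H_0 ≅ Z.
H_1: b_1 = 12 − 5 − 7 = 0; torsion from ∂_2 factors > 1: none. So H_1 ≅ 0.
H_2: b_2 = 8 − 7 − 0 = 1; torsion from ∂_3 factors > 1: none. So H_2 ≅ Z.

H_0 ≅ Z,  H_1 = 0,  H_2 ≅ Z.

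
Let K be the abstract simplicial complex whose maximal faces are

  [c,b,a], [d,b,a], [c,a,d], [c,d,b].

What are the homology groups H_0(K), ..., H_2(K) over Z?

Take the total order a < b < c < d on the vertex set. Then K (dimension 2) consists of the simplices:

  0-simplices (4): a, b, c, d
  1-simplices (6): ab, ac, ad, bc, bd, cd
  2-simplices (4): abc, abd, acd, bcd

Hence C_0 ≅ Z^4, C_1 ≅ Z^6, C_2 ≅ Z^4.

The boundary map ∂_1: C_1 → C_0 maps an edge to its endpoints' difference, ∂[p,q] = q − p. For instance
  ∂ac = c − a.
This gives a 4×6 integer matrix of rank 3; reducing to Smith normal form yields diagonal entries (1,1,1).

Boundary ∂_2: C_2 → C_1 sends each 2-simplex [p,q,r] to [q,r] − [p,r] + [p,q]. For instance
  ∂acd = cd − ad + ac,
  ∂abd = bd − ad + ab.
The resulting 6×4 matrix has rank 3, and its Smith normal form has invariant factors (1,1,1).

Reading off H_k = ker ∂_k / im ∂_{k+1}:

  H_0: rank C_0 − rank ∂_1 = 4 − 3 = 1, and the invariant factors of ∂_1 are all 1, so H_0 ≅ Z.
  H_1: rank ker ∂_1 − rank ∂_2 = (6 − 3) − 3 = 0, and the invariant factors of ∂_2 are all 1, so H_1 ≅ 0.
  H_2: rank ker ∂_2 − rank ∂_3 = (4 − 3) − 0 = 1, and there is no ∂_3, so H_2 ≅ Z.

H_0 ≅ Z,  H_1 = 0,  H_2 ≅ Z.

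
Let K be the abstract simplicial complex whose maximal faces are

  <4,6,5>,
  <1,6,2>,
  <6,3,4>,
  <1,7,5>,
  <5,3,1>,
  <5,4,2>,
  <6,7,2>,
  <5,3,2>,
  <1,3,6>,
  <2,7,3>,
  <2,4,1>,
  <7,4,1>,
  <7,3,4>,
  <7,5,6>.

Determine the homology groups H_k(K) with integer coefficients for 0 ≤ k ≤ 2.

Take the total order 1 < 2 < 3 < 4 < 5 < 6 < 7 on the vertex set. Then K (dimension 2) consists of the simplices:

  0-simplices (7): [1], [2], [3], [4], [5], [6], [7]
  1-simplices (21): [1,2], [1,3], [1,4], [1,5], [1,6], [1,7], [2,3], [2,4], [2,5], [2,6], [2,7], [3,4], [3,5], [3,6], [3,7], [4,5], [4,6], [4,7], [5,6], [5,7], [6,7]
  2-simplices (14): [1,2,4], [1,2,6], [1,3,5], [1,3,6], [1,4,7], [1,5,7], [2,3,5], [2,3,7], [2,4,5], [2,6,7], [3,4,6], [3,4,7], [4,5,6], [5,6,7]

Hence C_0 ≅ Z^7, C_1 ≅ Z^21, C_2 ≅ Z^14.

∂_1: C_1 → C_0 maps an edge to its endpoints' difference, ∂[p,q] = q − p. For instance
  ∂[1,7] = [7] − [1].
The resulting 7×21 matrix has rank 6, and its Smith normal form has invariant factors (1,1,1,1,1,1).

Boundary ∂_2: C_2 → C_1 maps a triangle to the signed sum of its edges. For instance
  ∂[2,4,5] = [4,5] − [2,5] + [2,4],
  ∂[2,3,7] = [3,7] − [2,7] + [2,3].
This gives a 21×14 integer matrix of rank 13; reducing to Smith normal form yields diagonal entries (1,1,1,1,1,1,1,1,1,1,1,1,1).

Now H_k = ker ∂_k / im ∂_{k+1}, so:

  H_0: rank C_0 − rank ∂_1 = 7 − 6 = 1, and the invariant factors of ∂_1 are all 1, so H_0 = Z.
  H_1: rank ker ∂_1 − rank ∂_2 = (21 − 6) − 13 = 2, and the invariant factors of ∂_2 are all 1, so H_1 = Z^2.
  H_2: rank ker ∂_2 − rank ∂_3 = (14 − 13) − 0 = 1, and there is no ∂_3, so H_2 = Z.

(K is a triangulation of the torus T^2.)

H_0 ≅ Z,  H_1 ≅ Z^2,  H_2 ≅ Z.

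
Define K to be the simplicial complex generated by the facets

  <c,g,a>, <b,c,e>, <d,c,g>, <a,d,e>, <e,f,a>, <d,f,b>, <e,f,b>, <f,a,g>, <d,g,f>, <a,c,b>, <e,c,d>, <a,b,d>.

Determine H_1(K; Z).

K has 7 vertices, 18 edges, 12 triangles.
rank ∂_1 = 6, rank ∂_2 = 12 ⇒ b_1 = 18 − 6 − 12 = 0; ∂_2 has invariant factor(s) [2] giving torsion. So H_1 = Z/2.

H_1 = Z/2.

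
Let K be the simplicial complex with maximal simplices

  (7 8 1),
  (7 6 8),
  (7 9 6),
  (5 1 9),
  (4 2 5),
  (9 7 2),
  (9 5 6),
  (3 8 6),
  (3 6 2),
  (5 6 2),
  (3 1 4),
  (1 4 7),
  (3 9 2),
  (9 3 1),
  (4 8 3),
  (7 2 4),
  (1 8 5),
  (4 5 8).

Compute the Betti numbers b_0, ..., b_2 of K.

b_0 = 1, b_1 = 1, b_2 = 0.

Fix the vertex order 1 < 2 < 3 < 4 < 5 < 6 < 7 < 8 < 9 and write every simplex with vertices in increasing order. Then dim K = 2 and the simplices of K are:

  0-simplices (9): [1], [2], [3], [4], [5], [6], [7], [8], [9]
  1-simplices (27): (27 of them)
  2-simplices (18): [1,3,4], [1,3,9], [1,4,7], [1,5,8], [1,5,9], [1,7,8], [2,3,6], [2,3,9], [2,4,5], [2,4,7], [2,5,6], [2,7,9], [3,4,8], [3,6,8], [4,5,8], [5,6,9], [6,7,8], [6,7,9]

Hence C_0 ≅ Z^9, C_1 ≅ Z^27, C_2 ≅ Z^18.

The boundary map ∂_1: C_1 → C_0 is given by ∂[p,q] = [q] − [p].
The 9×27 boundary matrix has rank 8 and Smith normal form diag(1,1,1,1,1,1,1,1).

Boundary ∂_2: C_2 → C_1 maps a triangle to the signed sum of its edges. For instance
  ∂[2,4,5] = [4,5] − [2,5] + [2,4],
  ∂[2,3,9] = [3,9] − [2,9] + [2,3].
As a 27×18 matrix over Z this has rank 18, with invariant factors (1,1,1,1,1,1,1,1,1,1,1,1,1,1,1,1,1,2).

From H_k ≅ ker(∂_k) / im(∂_{k+1}) we obtain:

  H_0: rank C_0 − rank ∂_1 = 9 − 8 = 1, and the invariant factors of ∂_1 are all 1, so H_0 = Z.
  H_1: rank ker ∂_1 − rank ∂_2 = (27 − 8) − 18 = 1, and ∂_2 has invariant factor 2 > 1, so H_1 = Z ⊕ Z_2.
  H_2: rank ker ∂_2 − rank ∂_3 = (18 − 18) − 0 = 0, and there is no ∂_3, so H_2 = 0.

As a check, the Euler characteristic is 9 − 27 + 18 = 0, which agrees with 1 − 1 + 0 = 0.

Hence the Betti numbers are b_0 = 1, b_1 = 1, b_2 = 0.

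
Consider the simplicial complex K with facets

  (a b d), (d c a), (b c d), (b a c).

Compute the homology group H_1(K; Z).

H_1 ≅ 0.

Fix the vertex order a < b < c < d and write every simplex with vertices in increasing order. Then dim K = 2 and the simplices of K are:

  0-simplices (4): a, b, c, d
  1-simplices (6): ab, ac, ad, bc, bd, cd
  2-simplices (4): abc, abd, acd, bcd

Hence C_0 ≅ Z^4, C_1 ≅ Z^6, C_2 ≅ Z^4.

∂_1: C_1 → C_0 is given by ∂[p,q] = [q] − [p].
This gives a 4×6 integer matrix of rank 3; reducing to Smith normal form yields diagonal entries (1,1,1).

The boundary map ∂_2: C_2 → C_1 sends each 2-simplex [p,q,r] to [q,r] − [p,r] + [p,q]. For instance
  ∂bcd = cd − bd + bc,
  ∂abd = bd − ad + ab.
The 6×4 boundary matrix has rank 3 and Smith normal form diag(1,1,1).

Now H_k = ker ∂_k / im ∂_{k+1}, so:

  H_1: rank ker ∂_1 − rank ∂_2 = (6 − 3) − 3 = 0, and the invariant factors of ∂_2 are all 1, so H_1 = 0.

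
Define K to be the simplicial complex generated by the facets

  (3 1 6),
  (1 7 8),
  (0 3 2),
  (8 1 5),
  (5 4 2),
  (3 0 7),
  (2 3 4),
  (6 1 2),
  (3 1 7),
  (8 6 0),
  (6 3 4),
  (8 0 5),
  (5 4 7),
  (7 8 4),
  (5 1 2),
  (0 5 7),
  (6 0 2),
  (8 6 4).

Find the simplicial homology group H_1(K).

H_1 ≅ Z ⊕ Z/2.

Take the total order 0 < 1 < 2 < 3 < 4 < 5 < 6 < 7 < 8 on the vertex set. Then K (dimension 2) consists of the simplices:

  0-simplices (9): [0], [1], [2], [3], [4], [5], [6], [7], [8]
  1-simplices (27): (27 of them)
  2-simplices (18): [0,2,3], [0,2,6], [0,3,7], [0,5,7], [0,5,8], [0,6,8], [1,2,5], [1,2,6], [1,3,6], [1,3,7], [1,5,8], [1,7,8], [2,3,4], [2,4,5], [3,4,6], [4,5,7], [4,6,8], [4,7,8]

giving chain groups C_0 ≅ Z^9, C_1 ≅ Z^27, C_2 ≅ Z^18.

Boundary ∂_1: C_1 → C_0 sends each edge [p,q] (with p < q) to q − p. For instance
  ∂[1,3] = [3] − [1].
The resulting 9×27 matrix has rank 8, and its Smith normal form has invariant factors (1,1,1,1,1,1,1,1).

Boundary ∂_2: C_2 → C_1 maps a triangle to the signed sum of its edges. For instance
  ∂[0,5,8] = [5,8] − [0,8] + [0,5],
  ∂[2,3,4] = [3,4] − [2,4] + [2,3].
The resulting 27×18 matrix has rank 18, and its Smith normal form has invariant factors (1,1,1,1,1,1,1,1,1,1,1,1,1,1,1,1,1,2).

From H_k ≅ ker(∂_k) / im(∂_{k+1}) we obtain:

  H_1: rank ker ∂_1 − rank ∂_2 = (27 − 8) − 18 = 1, and ∂_2 has invariant factor 2 > 1, so H_1 = Z ⊕ Z/2.

(K is a triangulation of the Klein bottle.)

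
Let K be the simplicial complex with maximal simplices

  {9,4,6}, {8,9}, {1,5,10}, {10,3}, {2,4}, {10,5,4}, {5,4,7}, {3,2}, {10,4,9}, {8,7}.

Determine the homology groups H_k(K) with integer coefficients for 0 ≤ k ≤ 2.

H_0 ≅ Z,  H_1 ≅ Z^2,  H_2 = 0.

K has 10 vertices, 16 edges, 5 triangles.
rank ∂_0 = 0, rank ∂_1 = 9 ⇒ b_0 = 10 − 0 − 9 = 1; all invariant factors of ∂_1 are 1 so no torsion. So H_0 ≅ Z.
rank ∂_1 = 9, rank ∂_2 = 5 ⇒ b_1 = 16 − 9 − 5 = 2; all invariant factors of ∂_2 are 1 so no torsion. So H_1 ≅ Z^2.
rank ∂_2 = 5, rank ∂_3 = 0 ⇒ b_2 = 5 − 5 − 0 = 0. So H_2 ≅ 0.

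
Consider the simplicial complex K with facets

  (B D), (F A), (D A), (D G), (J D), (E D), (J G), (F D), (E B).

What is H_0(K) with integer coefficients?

Fix the vertex order A < B < D < E < F < G < J and write every simplex with vertices in increasing order. Then dim K = 1 and the simplices of K are:

  0-simplices (7): A, B, D, E, F, G, J
  1-simplices (9): AD, AF, BD, BE, DE, DF, DG, DJ, GJ

Hence C_0 ≅ Z^7, C_1 ≅ Z^9.

Boundary ∂_1: C_1 → C_0 is given by ∂[p,q] = [q] − [p]. For instance
  ∂DF = F − D.
This gives a 7×9 integer matrix of rank 6; reducing to Smith normal form yields diagonal entries (1,1,1,1,1,1).

Reading off H_k = ker ∂_k / im ∂_{k+1}:

  H_0: rank C_0 − rank ∂_1 = 7 − 6 = 1, and the invariant factors of ∂_1 are all 1, so H_0 = Z.

H_0 = Z.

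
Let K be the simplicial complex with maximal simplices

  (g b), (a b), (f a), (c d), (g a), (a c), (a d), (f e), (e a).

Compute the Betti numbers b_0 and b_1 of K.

Order the vertices as a < b < c < d < e < f < g. Listing each simplex with vertices in this order, K has dimension 1 with simplices:

  0-simplices (7): a, b, c, d, e, f, g
  1-simplices (9): ab, ac, ad, ae, af, ag, bg, cd, ef

so the chain groups are C_0 ≅ Z^7, C_1 ≅ Z^9.

Boundary ∂_1: C_1 → C_0 sends each edge [p,q] (with p < q) to q − p.
As a 7×9 matrix over Z this has rank 6, with invariant factors (1,1,1,1,1,1).

Reading off H_k = ker ∂_k / im ∂_{k+1}:

  H_0: rank C_0 − rank ∂_1 = 7 − 6 = 1, and the invariant factors of ∂_1 are all 1, so H_0 ≅ Z.
  H_1: rank ker ∂_1 − rank ∂_2 = (9 − 6) − 0 = 3, and there is no ∂_2, so H_1 ≅ Z^3.

(K is a triangulation of a wedge of 3 circles.)

Hence the Betti numbers are b_0 = 1, b_1 = 3.

b_0 = 1, b_1 = 3.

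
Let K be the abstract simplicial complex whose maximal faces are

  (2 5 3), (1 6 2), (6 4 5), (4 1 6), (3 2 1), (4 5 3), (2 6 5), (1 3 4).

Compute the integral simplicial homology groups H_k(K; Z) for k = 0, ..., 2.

H_0 = Z,  H_1 = 0,  H_2 = Z.

We work with the vertex ordering 1 < 2 < 3 < 4 < 5 < 6. The simplices of K, each written with vertices in increasing order, are:

  0-simplices (6): [1], [2], [3], [4], [5], [6]
  1-simplices (12): [1,2], [1,3], [1,4], [1,6], [2,3], [2,5], [2,6], [3,4], [3,5], [4,5], [4,6], [5,6]
  2-simplices (8): [1,2,3], [1,2,6], [1,3,4], [1,4,6], [2,3,5], [2,5,6], [3,4,5], [4,5,6]

giving chain groups C_0 ≅ Z^6, C_1 ≅ Z^12, C_2 ≅ Z^8.

∂_1: C_1 → C_0 is given by ∂[p,q] = [q] − [p].
As a 6×12 matrix over Z this has rank 5, with invariant factors (1,1,1,1,1).

Boundary ∂_2: C_2 → C_1 acts by ∂[p,q,r] = [q,r] − [p,r] + [p,q]. For instance
  ∂[2,5,6] = [5,6] − [2,6] + [2,5],
  ∂[1,2,6] = [2,6] − [1,6] + [1,2].
The 12×8 boundary matrix has rank 7 and Smith normal form diag(1,1,1,1,1,1,1).

Computing H_k = (kernel of ∂_k) / (image of ∂_{k+1}):

  H_0: rank C_0 − rank ∂_1 = 6 − 5 = 1, and the invariant factors of ∂_1 are all 1, so H_0 ≅ Z.
  H_1: rank ker ∂_1 − rank ∂_2 = (12 − 5) − 7 = 0, and the invariant factors of ∂_2 are all 1, so H_1 ≅ 0.
  H_2: rank ker ∂_2 − rank ∂_3 = (8 − 7) − 0 = 1, and there is no ∂_3, so H_2 ≅ Z.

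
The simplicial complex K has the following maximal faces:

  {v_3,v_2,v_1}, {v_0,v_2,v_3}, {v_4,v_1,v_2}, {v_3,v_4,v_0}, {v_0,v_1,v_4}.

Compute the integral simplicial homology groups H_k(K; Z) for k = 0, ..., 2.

K has 5 vertices, 10 edges, 5 triangles.
rank ∂_0 = 0, rank ∂_1 = 4 ⇒ b_0 = 5 − 0 − 4 = 1; all invariant factors of ∂_1 are 1 so no torsion. So H_0 = Z.
rank ∂_1 = 4, rank ∂_2 = 5 ⇒ b_1 = 10 − 4 − 5 = 1; all invariant factors of ∂_2 are 1 so no torsion. So H_1 = Z.
rank ∂_2 = 5, rank ∂_3 = 0 ⇒ b_2 = 5 − 5 − 0 = 0. So H_2 = 0.

H_0 ≅ Z,  H_1 ≅ Z,  H_2 = 0.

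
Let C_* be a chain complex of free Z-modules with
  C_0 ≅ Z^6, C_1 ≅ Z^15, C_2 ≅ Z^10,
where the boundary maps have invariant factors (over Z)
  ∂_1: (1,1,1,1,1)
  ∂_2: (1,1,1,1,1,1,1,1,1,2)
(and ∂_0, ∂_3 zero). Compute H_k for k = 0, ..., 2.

H_0: b_0 = 6 − 0 − 5 = 1; torsion from ∂_1 factors > 1: none. So H_0 = Z.
H_1: b_1 = 15 − 5 − 10 = 0; torsion from ∂_2 factors > 1: [2]. So H_1 = Z/2Z.
H_2: b_2 = 10 − 10 − 0 = 0; torsion from ∂_3 factors > 1: none. So H_2 = 0.

H_0 = Z,  H_1 = Z/2Z,  H_2 = 0.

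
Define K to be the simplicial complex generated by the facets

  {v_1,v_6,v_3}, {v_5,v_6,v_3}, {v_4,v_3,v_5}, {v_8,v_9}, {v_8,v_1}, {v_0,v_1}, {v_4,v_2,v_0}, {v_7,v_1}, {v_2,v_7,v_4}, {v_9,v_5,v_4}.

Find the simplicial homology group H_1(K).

H_1 ≅ Z^3.

K has 10 vertices, 18 edges, 6 triangles.
rank ∂_1 = 9, rank ∂_2 = 6 ⇒ b_1 = 18 − 9 − 6 = 3; all invariant factors of ∂_2 are 1 so no torsion. So H_1 ≅ Z^3.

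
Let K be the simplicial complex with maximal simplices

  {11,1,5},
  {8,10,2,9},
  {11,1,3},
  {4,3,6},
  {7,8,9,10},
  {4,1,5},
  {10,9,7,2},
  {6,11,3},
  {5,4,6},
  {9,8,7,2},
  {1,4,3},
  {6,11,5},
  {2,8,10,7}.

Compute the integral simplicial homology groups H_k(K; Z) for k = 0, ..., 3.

H_0 = Z^2,  H_1 = 0,  H_2 = Z,  H_3 = Z.

Fix the vertex order 1 < 2 < 3 < 4 < 5 < 6 < 7 < 8 < 9 < 10 < 11 and write every simplex with vertices in increasing order. Then dim K = 3 and the simplices of K are:

  0-simplices (11): [1], [2], [3], [4], [5], [6], [7], [8], [9], [10], [11]
  1-simplices (22): [1,3], [1,4], [1,5], [1,11], [2,7], [2,8], [2,9], [2,10], [3,4], [3,6], [3,11], [4,5], [4,6], [5,6], [5,11], [6,11], [7,8], [7,9], [7,10], [8,9], [8,10], [9,10]
  2-simplices (18): (18 of them)
  3-simplices (5): [2,7,8,9], [2,7,8,10], [2,7,9,10], [2,8,9,10], [7,8,9,10]

so the chain groups are C_0 ≅ Z^11, C_1 ≅ Z^22, C_2 ≅ Z^18, C_3 ≅ Z^5.

Boundary ∂_1: C_1 → C_0 maps an edge to its endpoints' difference, ∂[p,q] = q − p. For instance
  ∂[8,9] = [9] − [8].
As a 11×22 matrix over Z this has rank 9, with invariant factors (1,1,1,1,1,1,1,1,1).

∂_2: C_2 → C_1 sends each 2-simplex [p,q,r] to [q,r] − [p,r] + [p,q]. For instance
  ∂[3,4,6] = [4,6] − [3,6] + [3,4],
  ∂[2,7,8] = [7,8] − [2,8] + [2,7].
This gives a 22×18 integer matrix of rank 13; reducing to Smith normal form yields diagonal entries (1,1,1,1,1,1,1,1,1,1,1,1,1).

∂_3: C_3 → C_2 sends each 3-simplex σ to the alternating sum Σ_i (−1)^i (σ with its i-th vertex removed). For instance
  ∂[2,7,8,10] = [7,8,10] − [2,8,10] + [2,7,10] − [2,7,8],
  ∂[2,7,9,10] = [7,9,10] − [2,9,10] + [2,7,10] − [2,7,9].
The resulting 18×5 matrix has rank 4, and its Smith normal form has invariant factors (1,1,1,1).

Reading off H_k = ker ∂_k / im ∂_{k+1}:

  H_0: rank C_0 − rank ∂_1 = 11 − 9 = 2, and the invariant factors of ∂_1 are all 1, so H_0 ≅ Z^2.
  H_1: rank ker ∂_1 − rank ∂_2 = (22 − 9) − 13 = 0, and the invariant factors of ∂_2 are all 1, so H_1 ≅ 0.
  H_2: rank ker ∂_2 − rank ∂_3 = (18 − 13) − 4 = 1, and the invariant factors of ∂_3 are all 1, so H_2 ≅ Z.
  H_3: rank ker ∂_3 − rank ∂_4 = (5 − 4) − 0 = 1, and there is no ∂_4, so H_3 ≅ Z.

(K is a triangulation of the disjoint union of the 2-sphere S^2 and the 3-sphere S^3.)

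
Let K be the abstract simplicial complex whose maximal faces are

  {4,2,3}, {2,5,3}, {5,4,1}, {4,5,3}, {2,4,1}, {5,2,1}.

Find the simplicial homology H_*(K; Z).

H_0 = Z,  H_1 = 0,  H_2 = Z.

Fix the vertex order 1 < 2 < 3 < 4 < 5 and write every simplex with vertices in increasing order. Then dim K = 2 and the simplices of K are:

  0-simplices (5): [1], [2], [3], [4], [5]
  1-simplices (9): [1,2], [1,4], [1,5], [2,3], [2,4], [2,5], [3,4], [3,5], [4,5]
  2-simplices (6): [1,2,4], [1,2,5], [1,4,5], [2,3,4], [2,3,5], [3,4,5]

giving chain groups C_0 ≅ Z^5, C_1 ≅ Z^9, C_2 ≅ Z^6.

Boundary ∂_1: C_1 → C_0 sends each edge [p,q] (with p < q) to q − p. For instance
  ∂[1,5] = [5] − [1].
This gives a 5×9 integer matrix of rank 4; reducing to Smith normal form yields diagonal entries (1,1,1,1).

The boundary map ∂_2: C_2 → C_1 maps a triangle to the signed sum of its edges. For instance
  ∂[1,4,5] = [4,5] − [1,5] + [1,4],
  ∂[1,2,5] = [2,5] − [1,5] + [1,2].
This gives a 9×6 integer matrix of rank 5; reducing to Smith normal form yields diagonal entries (1,1,1,1,1).

Now H_k = ker ∂_k / im ∂_{k+1}, so:

  H_0: rank C_0 − rank ∂_1 = 5 − 4 = 1, and the invariant factors of ∂_1 are all 1, so H_0 ≅ Z.
  H_1: rank ker ∂_1 − rank ∂_2 = (9 − 4) − 5 = 0, and the invariant factors of ∂_2 are all 1, so H_1 ≅ 0.
  H_2: rank ker ∂_2 − rank ∂_3 = (6 − 5) − 0 = 1, and there is no ∂_3, so H_2 ≅ Z.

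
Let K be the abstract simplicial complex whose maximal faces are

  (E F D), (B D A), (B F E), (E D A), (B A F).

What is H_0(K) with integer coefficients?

H_0 ≅ Z.

Take the total order A < B < D < E < F on the vertex set. Then K (dimension 2) consists of the simplices:

  0-simplices (5): A, B, D, E, F
  1-simplices (10): AB, AD, AE, AF, BD, BE, BF, DE, DF, EF
  2-simplices (5): ABD, ABF, ADE, BEF, DEF

giving chain groups C_0 ≅ Z^5, C_1 ≅ Z^10, C_2 ≅ Z^5.

∂_1: C_1 → C_0 is given by ∂[p,q] = [q] − [p].
The 5×10 boundary matrix has rank 4 and Smith normal form diag(1,1,1,1).

The boundary map ∂_2: C_2 → C_1 sends each 2-simplex [p,q,r] to [q,r] − [p,r] + [p,q]. For instance
  ∂ABF = BF − AF + AB,
  ∂BEF = EF − BF + BE.
This gives a 10×5 integer matrix of rank 5; reducing to Smith normal form yields diagonal entries (1,1,1,1,1).

Now H_k = ker ∂_k / im ∂_{k+1}, so:

  H_0: rank C_0 − rank ∂_1 = 5 − 4 = 1, and the invariant factors of ∂_1 are all 1, so H_0 = Z.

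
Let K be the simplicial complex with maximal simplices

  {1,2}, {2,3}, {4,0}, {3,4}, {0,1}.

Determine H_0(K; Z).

Order the vertices as 0 < 1 < 2 < 3 < 4. Listing each simplex with vertices in this order, K has dimension 1 with simplices:

  0-simplices (5): [0], [1], [2], [3], [4]
  1-simplices (5): [0,1], [0,4], [1,2], [2,3], [3,4]

giving chain groups C_0 ≅ Z^5, C_1 ≅ Z^5.

Boundary ∂_1: C_1 → C_0 maps an edge to its endpoints' difference, ∂[p,q] = q − p.
As a 5×5 matrix over Z this has rank 4, with invariant factors (1,1,1,1).

Computing H_k = (kernel of ∂_k) / (image of ∂_{k+1}):

  H_0: rank C_0 − rank ∂_1 = 5 − 4 = 1, and the invariant factors of ∂_1 are all 1, so H_0 = Z.

H_0 = Z.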